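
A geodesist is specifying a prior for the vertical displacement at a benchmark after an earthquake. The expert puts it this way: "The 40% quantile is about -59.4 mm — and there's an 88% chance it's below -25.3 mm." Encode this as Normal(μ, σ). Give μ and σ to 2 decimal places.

μ = -53.35, σ = 23.87

For Normal(μ,σ), the p-quantile is μ + z_p·σ. Here z_{0.4} = -0.2533, z_{0.88} = 1.175.
So -59.4 = μ − 0.2533σ and -25.3 = μ + 1.175σ.
Subtracting: σ = (-25.3 − -59.4)/(1.175 − (-0.2533)) = 23.87.
Then μ = -59.4 − (-0.2533)·23.87 = -53.35.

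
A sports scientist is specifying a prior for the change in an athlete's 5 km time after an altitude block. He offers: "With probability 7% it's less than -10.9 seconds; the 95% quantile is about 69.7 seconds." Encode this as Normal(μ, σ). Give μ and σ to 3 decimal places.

μ = 27.217, σ = 25.828

The p-quantile of Normal(μ,σ) is μ + z_p·σ, with z_{0.07} = -1.476 and z_{0.95} = 1.645.
Eliminate σ: μ = (z₂·x₁ − z₁·x₂)/(z₂ − z₁) = (1.645·-10.9 − (-1.476)·69.7)/3.121 = 27.217.
Then σ = (x₂ − x₁)/(z₂ − z₁) = (69.7 − -10.9)/3.121 = 25.828.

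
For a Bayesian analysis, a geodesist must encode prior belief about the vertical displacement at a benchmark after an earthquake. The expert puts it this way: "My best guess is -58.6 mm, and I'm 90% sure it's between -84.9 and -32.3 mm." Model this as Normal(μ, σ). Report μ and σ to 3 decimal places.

A symmetric 90% interval runs μ ± z·σ with z = 1.645.
Half-width = 26.3, so σ = 26.3/1.645 = 15.989.
μ is the stated best guess, -58.600.

μ = -58.600, σ = 15.989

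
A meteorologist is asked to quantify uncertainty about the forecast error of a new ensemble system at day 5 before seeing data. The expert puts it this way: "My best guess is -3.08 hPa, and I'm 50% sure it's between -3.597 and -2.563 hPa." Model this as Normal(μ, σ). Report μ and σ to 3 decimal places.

A symmetric 50% interval runs μ ± z·σ with z = 0.6745.
Half-width = 0.517, so σ = 0.517/0.6745 = 0.767.
μ is the stated best guess, -3.080.

μ = -3.080, σ = 0.767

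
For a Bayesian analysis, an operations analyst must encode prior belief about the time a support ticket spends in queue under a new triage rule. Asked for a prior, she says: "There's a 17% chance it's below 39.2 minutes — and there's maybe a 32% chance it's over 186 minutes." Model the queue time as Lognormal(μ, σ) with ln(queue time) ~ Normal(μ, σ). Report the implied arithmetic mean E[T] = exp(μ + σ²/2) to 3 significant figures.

If T ~ Lognormal(μ,σ) then ln T ~ Normal(μ,σ), so the p-quantile of ln T is μ + z_p·σ.
ln(39.2) = 3.669 and ln(186) = 5.226; z_{0.17} = -0.9542, z_{0.68} = 0.4677.
σ = (5.226 − 3.669)/(0.4677 − (-0.9542)) = 1.095.
μ = 3.669 − (-0.9542)·1.095 = 4.714.
E[T] = exp(μ + σ²/2) = exp(4.714 + 0.5996) = 203 minutes.

E[T] ≈ 203 minutes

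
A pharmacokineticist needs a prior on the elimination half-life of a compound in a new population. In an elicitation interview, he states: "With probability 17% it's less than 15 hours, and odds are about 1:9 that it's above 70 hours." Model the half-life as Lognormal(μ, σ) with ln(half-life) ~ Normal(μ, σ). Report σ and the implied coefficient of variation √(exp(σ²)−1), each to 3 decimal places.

σ ≈ 0.689, CV ≈ 0.779

If T ~ Lognormal(μ,σ) then ln T ~ Normal(μ,σ), so the p-quantile of ln T is μ + z_p·σ.
ln(15) = 2.708 and ln(70) = 4.248; z_{0.17} = -0.9542, z_{0.9} = 1.282.
σ = (4.248 − 2.708)/(1.282 − (-0.9542)) = 0.689.
μ = 2.708 − (-0.9542)·0.689 = 3.365.
CV = √(exp(σ²)−1) = √(exp(0.4747)−1) = 0.779.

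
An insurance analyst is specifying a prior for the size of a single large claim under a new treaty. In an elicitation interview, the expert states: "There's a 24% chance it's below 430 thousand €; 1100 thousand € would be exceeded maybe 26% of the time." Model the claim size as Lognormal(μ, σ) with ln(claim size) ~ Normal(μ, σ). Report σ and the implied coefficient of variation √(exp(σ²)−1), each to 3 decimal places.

σ ≈ 0.696, CV ≈ 0.789

If T ~ Lognormal(μ,σ) then ln T ~ Normal(μ,σ), so the p-quantile of ln T is μ + z_p·σ.
ln(430) = 6.064 and ln(1100) = 7.003; z_{0.24} = -0.7063, z_{0.74} = 0.6433.
σ = (7.003 − 6.064)/(0.6433 − (-0.7063)) = 0.696.
μ = 6.064 − (-0.7063)·0.696 = 6.555.
CV = √(exp(σ²)−1) = √(exp(0.4843)−1) = 0.789.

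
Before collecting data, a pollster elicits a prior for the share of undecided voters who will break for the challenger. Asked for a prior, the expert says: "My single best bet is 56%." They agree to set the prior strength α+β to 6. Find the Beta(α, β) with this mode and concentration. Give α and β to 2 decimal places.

For α,β > 1 the Beta mode is (α−1)/(α+β−2). With α+β = 6, the mode is (α−1)/4.
Set (α−1)/4 = 0.56 → α = 1 + 0.56·4 = 3.24.
β = 6 − α = 2.76.

α = 3.24, β = 2.76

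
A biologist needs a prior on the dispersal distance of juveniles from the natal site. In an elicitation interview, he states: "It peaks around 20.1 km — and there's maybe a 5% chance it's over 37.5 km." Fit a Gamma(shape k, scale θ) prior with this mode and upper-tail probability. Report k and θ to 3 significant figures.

k ≈ 8.15, θ ≈ 2.81

Gamma(k,θ) with k>1 has mode (k−1)θ, so θ = 20.1/(k−1).
Need P(X < 37.5) = 0.95 with θ tied to k this way. Start at k = 2, θ = 20.1: P(X<37.5) ≈ 0.556.
Too low — raise k to concentrate. Iterating converges to k ≈ 8.15.
Then θ = 20.1/(8.15−1) ≈ 2.81.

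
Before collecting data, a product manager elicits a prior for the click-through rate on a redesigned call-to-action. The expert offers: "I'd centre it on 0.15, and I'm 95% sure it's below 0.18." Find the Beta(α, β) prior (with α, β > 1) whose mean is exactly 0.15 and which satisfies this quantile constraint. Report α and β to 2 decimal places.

α ≈ 61.16, β ≈ 346.58

With mean 0.15 fixed, write α = 0.15s, β = 0.85s where s = α+β.
Need P(θ < 0.18) = 0.95 under Beta(0.15s, 0.85s). Normal approximation: (q−m)/√(m(1−m)/s) ≈ z_{0.95} = 1.64, so s ≈ 0.15·0.85·(1.64)²/(0.18−0.15)² = 383.3.
At s = 383.3: P(θ<0.18) ≈ 0.945. Adjusting to match 0.95 gives s ≈ 407.74.
So α = 0.15·407.74 ≈ 61.16, β = 0.85·407.74 ≈ 346.58.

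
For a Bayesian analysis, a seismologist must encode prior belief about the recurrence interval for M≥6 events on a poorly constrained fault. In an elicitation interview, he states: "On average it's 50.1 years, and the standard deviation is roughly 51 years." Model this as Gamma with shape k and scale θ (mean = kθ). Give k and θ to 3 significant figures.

k ≈ 0.965, θ ≈ 51.9

For Gamma(k, scale θ): mean = kθ, variance = kθ², so CV = 1/√k.
CV = SD/mean = 51/50.1 = 1.018, hence k = 1/CV² = 0.965.
Then θ = mean/k = 50.1/0.965 = 51.9.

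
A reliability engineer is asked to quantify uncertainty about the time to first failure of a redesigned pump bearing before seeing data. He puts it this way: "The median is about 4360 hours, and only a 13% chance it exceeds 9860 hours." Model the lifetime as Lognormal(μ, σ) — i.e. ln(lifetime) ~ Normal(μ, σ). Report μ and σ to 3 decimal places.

If T ~ Lognormal(μ,σ) then ln T ~ Normal(μ,σ), so the p-quantile of ln T is μ + z_p·σ.
ln(4360) = 8.38 and ln(9860) = 9.196; z_{0.5} = 0, z_{0.87} = 1.126.
σ = (9.196 − 8.38)/(1.126 − (0)) = 0.724.
μ = 8.38 − (0)·0.724 = 8.380.

μ ≈ 8.380, σ ≈ 0.724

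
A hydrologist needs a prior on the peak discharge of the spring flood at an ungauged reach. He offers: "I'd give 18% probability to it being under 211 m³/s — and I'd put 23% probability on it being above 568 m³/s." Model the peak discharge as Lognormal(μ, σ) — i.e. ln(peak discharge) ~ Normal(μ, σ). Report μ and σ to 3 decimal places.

μ ≈ 5.900, σ ≈ 0.599

If T ~ Lognormal(μ,σ) then ln T ~ Normal(μ,σ), so the p-quantile of ln T is μ + z_p·σ.
ln(211) = 5.352 and ln(568) = 6.342; z_{0.18} = -0.9154, z_{0.77} = 0.7388.
σ = (6.342 − 5.352)/(0.7388 − (-0.9154)) = 0.599.
μ = 5.352 − (-0.9154)·0.599 = 5.900.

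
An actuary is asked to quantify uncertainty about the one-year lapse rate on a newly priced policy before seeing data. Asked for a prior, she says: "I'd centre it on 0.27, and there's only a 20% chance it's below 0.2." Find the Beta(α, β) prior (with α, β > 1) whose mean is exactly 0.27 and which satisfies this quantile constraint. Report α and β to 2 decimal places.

α ≈ 7.95, β ≈ 21.50

With mean 0.27 fixed, write α = 0.27s, β = 0.73s where s = α+β.
Need P(θ < 0.2) = 0.2 under Beta(0.27s, 0.73s). Normal approximation: (q−m)/√(m(1−m)/s) ≈ z_{0.2} = -0.842, so s ≈ 0.27·0.73·(-0.842)²/(0.2−0.27)² = 28.5.
At s = 28.5: P(θ<0.2) ≈ 0.205. Adjusting to match 0.2 gives s ≈ 29.45.
So α = 0.27·29.45 ≈ 7.95, β = 0.73·29.45 ≈ 21.50.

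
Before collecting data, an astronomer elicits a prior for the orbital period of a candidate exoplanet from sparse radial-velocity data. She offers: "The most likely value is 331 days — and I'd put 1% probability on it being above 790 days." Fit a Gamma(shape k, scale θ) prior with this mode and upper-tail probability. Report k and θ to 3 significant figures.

Gamma(k,θ) with k>1 has mode (k−1)θ, so θ = 331/(k−1).
Need P(X < 790) = 0.99 with θ tied to k this way. Start at k = 2, θ = 331: P(X<790) ≈ 0.689.
Too low — raise k to concentrate. Iterating converges to k ≈ 7.26.
Then θ = 331/(7.26−1) ≈ 52.8.

k ≈ 7.26, θ ≈ 52.8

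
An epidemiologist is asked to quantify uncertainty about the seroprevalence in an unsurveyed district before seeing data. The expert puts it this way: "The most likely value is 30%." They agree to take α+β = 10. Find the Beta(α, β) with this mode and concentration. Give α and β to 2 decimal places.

α = 3.40, β = 6.60

For α,β > 1 the Beta mode is (α−1)/(α+β−2). With α+β = 10, the mode is (α−1)/8.
Set (α−1)/8 = 0.3 → α = 1 + 0.3·8 = 3.40.
β = 10 − α = 6.60.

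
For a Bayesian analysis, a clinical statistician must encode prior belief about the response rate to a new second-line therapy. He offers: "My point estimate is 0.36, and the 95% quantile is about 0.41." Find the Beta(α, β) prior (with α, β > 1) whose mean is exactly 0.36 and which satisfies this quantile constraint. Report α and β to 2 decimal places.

With mean 0.36 fixed, write α = 0.36s, β = 0.64s where s = α+β.
Need P(θ < 0.41) = 0.95 under Beta(0.36s, 0.64s). Normal approximation: (q−m)/√(m(1−m)/s) ≈ z_{0.95} = 1.64, so s ≈ 0.36·0.64·(1.64)²/(0.41−0.36)² = 249.3.
At s = 249.3: P(θ<0.41) ≈ 0.948. Adjusting to match 0.95 gives s ≈ 254.77.
So α = 0.36·254.77 ≈ 91.72, β = 0.64·254.77 ≈ 163.05.

α ≈ 91.72, β ≈ 163.05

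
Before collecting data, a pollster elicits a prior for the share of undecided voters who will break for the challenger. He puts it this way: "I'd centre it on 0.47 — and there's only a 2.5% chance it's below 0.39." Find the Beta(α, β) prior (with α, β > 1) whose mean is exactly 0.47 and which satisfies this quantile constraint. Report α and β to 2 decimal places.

α ≈ 68.92, β ≈ 77.72

With mean 0.47 fixed, write α = 0.47s, β = 0.53s where s = α+β.
Need P(θ < 0.39) = 0.025 under Beta(0.47s, 0.53s). Normal approximation: (q−m)/√(m(1−m)/s) ≈ z_{0.025} = -1.96, so s ≈ 0.47·0.53·(-1.96)²/(0.39−0.47)² = 149.5.
At s = 149.5: P(θ<0.39) ≈ 0.024. Adjusting to match 0.025 gives s ≈ 146.64.
So α = 0.47·146.64 ≈ 68.92, β = 0.53·146.64 ≈ 77.72.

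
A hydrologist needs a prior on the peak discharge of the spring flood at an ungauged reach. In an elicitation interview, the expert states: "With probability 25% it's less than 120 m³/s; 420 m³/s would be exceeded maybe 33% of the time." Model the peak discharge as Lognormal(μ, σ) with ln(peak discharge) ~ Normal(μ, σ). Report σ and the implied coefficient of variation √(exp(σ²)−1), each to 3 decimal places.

σ ≈ 1.124, CV ≈ 1.593

If T ~ Lognormal(μ,σ) then ln T ~ Normal(μ,σ), so the p-quantile of ln T is μ + z_p·σ.
ln(120) = 4.787 and ln(420) = 6.04; z_{0.25} = -0.6745, z_{0.67} = 0.4399.
σ = (6.04 − 4.787)/(0.4399 − (-0.6745)) = 1.124.
μ = 4.787 − (-0.6745)·1.124 = 5.546.
CV = √(exp(σ²)−1) = √(exp(1.2637)−1) = 1.593.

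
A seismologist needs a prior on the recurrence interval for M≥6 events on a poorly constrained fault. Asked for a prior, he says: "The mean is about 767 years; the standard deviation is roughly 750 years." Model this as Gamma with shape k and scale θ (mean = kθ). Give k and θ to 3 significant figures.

k ≈ 1.05, θ ≈ 733

For Gamma(k, scale θ): mean = kθ, variance = kθ², so CV = 1/√k.
CV = SD/mean = 750/767 = 0.9778, hence k = 1/CV² = 1.05.
Then θ = mean/k = 767/1.05 = 733.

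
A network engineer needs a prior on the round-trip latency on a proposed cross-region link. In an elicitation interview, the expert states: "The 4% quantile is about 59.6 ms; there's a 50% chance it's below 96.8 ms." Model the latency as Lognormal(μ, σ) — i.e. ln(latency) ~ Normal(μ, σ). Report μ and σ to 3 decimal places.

If T ~ Lognormal(μ,σ) then ln T ~ Normal(μ,σ), so the p-quantile of ln T is μ + z_p·σ.
ln(59.6) = 4.088 and ln(96.8) = 4.573; z_{0.04} = -1.751, z_{0.5} = 0.
σ = (4.573 − 4.088)/(0 − (-1.751)) = 0.277.
μ = 4.088 − (-1.751)·0.277 = 4.573.

μ ≈ 4.573, σ ≈ 0.277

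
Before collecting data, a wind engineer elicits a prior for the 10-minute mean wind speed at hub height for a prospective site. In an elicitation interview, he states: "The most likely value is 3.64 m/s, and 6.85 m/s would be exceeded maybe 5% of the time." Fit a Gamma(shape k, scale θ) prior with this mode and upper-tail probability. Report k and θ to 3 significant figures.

Gamma(k,θ) with k>1 has mode (k−1)θ, so θ = 3.64/(k−1).
Need P(X < 6.85) = 0.95 with θ tied to k this way. Start at k = 2, θ = 3.64: P(X<6.85) ≈ 0.561.
Too low — raise k to concentrate. Iterating converges to k ≈ 7.96.
Then θ = 3.64/(7.96−1) ≈ 0.523.

k ≈ 7.96, θ ≈ 0.523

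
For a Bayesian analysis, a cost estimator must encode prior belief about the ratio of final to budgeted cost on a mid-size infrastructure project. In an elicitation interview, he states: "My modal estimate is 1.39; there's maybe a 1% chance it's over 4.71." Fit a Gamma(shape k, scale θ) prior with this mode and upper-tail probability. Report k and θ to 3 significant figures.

k ≈ 3.93, θ ≈ 0.474

Gamma(k,θ) with k>1 has mode (k−1)θ, so θ = 1.39/(k−1).
Need P(X < 4.71) = 0.99 with θ tied to k this way. Start at k = 2, θ = 1.39: P(X<4.71) ≈ 0.852.
Too low — raise k to concentrate. Iterating converges to k ≈ 3.93.
Then θ = 1.39/(3.93−1) ≈ 0.474.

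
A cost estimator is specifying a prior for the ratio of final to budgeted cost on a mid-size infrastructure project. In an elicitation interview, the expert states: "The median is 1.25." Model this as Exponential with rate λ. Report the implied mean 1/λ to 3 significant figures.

mean ≈ 1.8

Exponential median = ln 2 / λ, so λ = ln 2 / 1.25 = 0.555.
Mean = 1/λ = 1.8.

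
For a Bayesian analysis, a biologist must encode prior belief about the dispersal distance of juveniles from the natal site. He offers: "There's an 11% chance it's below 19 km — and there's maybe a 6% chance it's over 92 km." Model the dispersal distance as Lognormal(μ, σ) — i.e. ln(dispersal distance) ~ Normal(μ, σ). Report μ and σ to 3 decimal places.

μ ≈ 3.640, σ ≈ 0.567

If T ~ Lognormal(μ,σ) then ln T ~ Normal(μ,σ), so the p-quantile of ln T is μ + z_p·σ.
ln(19) = 2.944 and ln(92) = 4.522; z_{0.11} = -1.227, z_{0.94} = 1.555.
σ = (4.522 − 2.944)/(1.555 − (-1.227)) = 0.567.
μ = 2.944 − (-1.227)·0.567 = 3.640.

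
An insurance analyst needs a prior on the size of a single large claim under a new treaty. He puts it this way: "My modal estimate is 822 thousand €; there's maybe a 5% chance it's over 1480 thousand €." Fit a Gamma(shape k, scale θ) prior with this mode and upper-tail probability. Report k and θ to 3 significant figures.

k ≈ 9.06, θ ≈ 102

Gamma(k,θ) with k>1 has mode (k−1)θ, so θ = 822/(k−1).
Need P(X < 1480) = 0.95 with θ tied to k this way. Start at k = 2, θ = 822: P(X<1480) ≈ 0.537.
Too low — raise k to concentrate. Iterating converges to k ≈ 9.06.
Then θ = 822/(9.06−1) ≈ 102.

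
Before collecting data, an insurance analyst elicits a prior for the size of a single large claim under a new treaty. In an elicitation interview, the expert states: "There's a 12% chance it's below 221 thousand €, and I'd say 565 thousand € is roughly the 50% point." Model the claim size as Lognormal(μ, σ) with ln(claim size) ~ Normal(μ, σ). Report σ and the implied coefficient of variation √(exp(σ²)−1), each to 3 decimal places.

σ ≈ 0.799, CV ≈ 0.945

If T ~ Lognormal(μ,σ) then ln T ~ Normal(μ,σ), so the p-quantile of ln T is μ + z_p·σ.
ln(221) = 5.398 and ln(565) = 6.337; z_{0.12} = -1.175, z_{0.5} = 0.
σ = (6.337 − 5.398)/(0 − (-1.175)) = 0.799.
μ = 5.398 − (-1.175)·0.799 = 6.337.
CV = √(exp(σ²)−1) = √(exp(0.6382)−1) = 0.945.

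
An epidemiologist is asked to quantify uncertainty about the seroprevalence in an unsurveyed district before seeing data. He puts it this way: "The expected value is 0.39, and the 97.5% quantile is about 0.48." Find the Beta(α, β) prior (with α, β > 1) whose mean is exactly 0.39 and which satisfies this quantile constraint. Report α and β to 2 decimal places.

With mean 0.39 fixed, write α = 0.39s, β = 0.61s where s = α+β.
Need P(θ < 0.48) = 0.975 under Beta(0.39s, 0.61s). Normal approximation: (q−m)/√(m(1−m)/s) ≈ z_{0.975} = 1.96, so s ≈ 0.39·0.61·(1.96)²/(0.48−0.39)² = 112.8.
At s = 112.8: P(θ<0.48) ≈ 0.973. Adjusting to match 0.975 gives s ≈ 116.00.
So α = 0.39·116.00 ≈ 45.24, β = 0.61·116.00 ≈ 70.76.

α ≈ 45.24, β ≈ 70.76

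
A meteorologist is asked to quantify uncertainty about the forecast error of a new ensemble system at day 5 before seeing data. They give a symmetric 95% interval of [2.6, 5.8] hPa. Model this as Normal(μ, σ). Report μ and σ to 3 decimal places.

A symmetric 95% interval runs μ ± z·σ with z = 1.96.
Half-width = 1.6, so σ = 1.6/1.96 = 0.816.
μ is the interval midpoint, 4.200.

μ = 4.200, σ = 0.816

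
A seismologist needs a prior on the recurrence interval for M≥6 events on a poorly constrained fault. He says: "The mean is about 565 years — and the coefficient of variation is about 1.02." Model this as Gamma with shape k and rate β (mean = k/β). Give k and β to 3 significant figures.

k ≈ 0.961, β ≈ 0.0017

For Gamma(k, rate β): mean = k/β, variance = k/β², so CV = 1/√k.
CV = 1.02, hence k = 1/CV² = 0.961.
Then β = k/mean = 0.961/565 = 0.0017.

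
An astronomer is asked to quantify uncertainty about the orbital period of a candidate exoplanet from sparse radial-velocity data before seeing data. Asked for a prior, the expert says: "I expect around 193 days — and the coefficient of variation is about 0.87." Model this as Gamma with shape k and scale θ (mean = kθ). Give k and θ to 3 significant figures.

For Gamma(k, scale θ): mean = kθ, variance = kθ², so CV = 1/√k.
CV = 0.87, hence k = 1/CV² = 1.32.
Then θ = mean/k = 193/1.32 = 146.

k ≈ 1.32, θ ≈ 146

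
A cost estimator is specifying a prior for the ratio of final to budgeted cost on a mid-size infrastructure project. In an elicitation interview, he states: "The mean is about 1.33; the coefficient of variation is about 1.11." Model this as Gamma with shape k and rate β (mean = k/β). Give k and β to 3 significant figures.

For Gamma(k, rate β): mean = k/β, variance = k/β², so CV = 1/√k.
CV = 1.11, hence k = 1/CV² = 0.812.
Then β = k/mean = 0.812/1.33 = 0.61.

k ≈ 0.812, β ≈ 0.61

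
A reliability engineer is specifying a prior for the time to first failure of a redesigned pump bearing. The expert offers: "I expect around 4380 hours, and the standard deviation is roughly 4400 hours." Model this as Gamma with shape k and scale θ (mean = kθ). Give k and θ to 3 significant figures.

k ≈ 0.991, θ ≈ 4420

For Gamma(k, scale θ): mean = kθ, variance = kθ², so CV = 1/√k.
CV = SD/mean = 4400/4380 = 1.005, hence k = 1/CV² = 0.991.
Then θ = mean/k = 4380/0.991 = 4420.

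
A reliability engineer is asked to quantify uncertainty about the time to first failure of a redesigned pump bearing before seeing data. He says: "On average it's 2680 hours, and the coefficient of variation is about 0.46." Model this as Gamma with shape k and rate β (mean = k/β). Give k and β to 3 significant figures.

For Gamma(k, rate β): mean = k/β, variance = k/β², so CV = 1/√k.
CV = 0.46, hence k = 1/CV² = 4.73.
Then β = k/mean = 4.73/2680 = 0.00176.

k ≈ 4.73, β ≈ 0.00176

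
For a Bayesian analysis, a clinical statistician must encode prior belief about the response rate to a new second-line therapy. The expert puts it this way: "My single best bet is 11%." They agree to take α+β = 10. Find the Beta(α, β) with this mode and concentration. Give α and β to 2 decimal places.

For α,β > 1 the Beta mode is (α−1)/(α+β−2). With α+β = 10, the mode is (α−1)/8.
Set (α−1)/8 = 0.11 → α = 1 + 0.11·8 = 1.88.
β = 10 − α = 8.12.

α = 1.88, β = 8.12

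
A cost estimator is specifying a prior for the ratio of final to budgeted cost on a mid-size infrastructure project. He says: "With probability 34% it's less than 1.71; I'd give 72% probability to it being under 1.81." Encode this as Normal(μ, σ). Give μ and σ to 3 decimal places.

μ = 1.751, σ = 0.100

The p-quantile of Normal(μ,σ) is μ + z_p·σ, with z_{0.34} = -0.4125 and z_{0.72} = 0.5828.
Eliminate σ: μ = (z₂·x₁ − z₁·x₂)/(z₂ − z₁) = (0.5828·1.71 − (-0.4125)·1.81)/0.9953 = 1.751.
Then σ = (x₂ − x₁)/(z₂ − z₁) = (1.81 − 1.71)/0.9953 = 0.100.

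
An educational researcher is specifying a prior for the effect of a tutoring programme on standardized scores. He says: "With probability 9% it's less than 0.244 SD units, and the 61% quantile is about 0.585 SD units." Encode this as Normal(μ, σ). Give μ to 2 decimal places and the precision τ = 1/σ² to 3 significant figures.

For Normal(μ,σ), the p-quantile is μ + z_p·σ. Here z_{0.09} = -1.341, z_{0.61} = 0.2793.
So 0.244 = μ − 1.341σ and 0.585 = μ + 0.2793σ.
Subtracting: σ = (0.585 − 0.244)/(0.2793 − (-1.341)) = 0.21.
Then μ = 0.244 − (-1.341)·0.21 = 0.53.
Precision τ = 1/σ² = 1/0.2105² = 22.6.

μ = 0.53, τ = 22.6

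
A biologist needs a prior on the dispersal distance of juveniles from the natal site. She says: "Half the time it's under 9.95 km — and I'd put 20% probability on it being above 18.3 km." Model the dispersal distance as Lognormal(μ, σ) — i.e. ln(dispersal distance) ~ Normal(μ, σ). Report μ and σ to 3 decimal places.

μ ≈ 2.298, σ ≈ 0.724

If T ~ Lognormal(μ,σ) then ln T ~ Normal(μ,σ), so the p-quantile of ln T is μ + z_p·σ.
ln(9.95) = 2.298 and ln(18.3) = 2.907; z_{0.5} = 0, z_{0.8} = 0.8416.
σ = (2.907 − 2.298)/(0.8416 − (0)) = 0.724.
μ = 2.298 − (0)·0.724 = 2.298.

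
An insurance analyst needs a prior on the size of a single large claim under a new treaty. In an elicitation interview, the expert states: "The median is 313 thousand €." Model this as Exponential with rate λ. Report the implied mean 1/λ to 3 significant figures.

Exponential median = ln 2 / λ, so λ = ln 2 / 313.0 = 0.00221.
Mean = 1/λ = 452 thousand €.

mean ≈ 452 thousand €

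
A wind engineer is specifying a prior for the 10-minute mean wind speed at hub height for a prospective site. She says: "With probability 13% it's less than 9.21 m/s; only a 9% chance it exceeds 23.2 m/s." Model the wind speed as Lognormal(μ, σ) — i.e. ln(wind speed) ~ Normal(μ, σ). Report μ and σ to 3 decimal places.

μ ≈ 2.642, σ ≈ 0.374

If T ~ Lognormal(μ,σ) then ln T ~ Normal(μ,σ), so the p-quantile of ln T is μ + z_p·σ.
ln(9.21) = 2.22 and ln(23.2) = 3.144; z_{0.13} = -1.126, z_{0.91} = 1.341.
σ = (3.144 − 2.22)/(1.341 − (-1.126)) = 0.374.
μ = 2.22 − (-1.126)·0.374 = 2.642.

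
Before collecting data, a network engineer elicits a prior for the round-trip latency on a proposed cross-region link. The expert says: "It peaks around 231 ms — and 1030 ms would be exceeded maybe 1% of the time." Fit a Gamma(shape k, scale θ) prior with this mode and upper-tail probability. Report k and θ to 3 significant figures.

k ≈ 2.81, θ ≈ 127

Gamma(k,θ) with k>1 has mode (k−1)θ, so θ = 231/(k−1).
Need P(X < 1030) = 0.99 with θ tied to k this way. Start at k = 2, θ = 231: P(X<1030) ≈ 0.937.
Too low — raise k to concentrate. Iterating converges to k ≈ 2.81.
Then θ = 231/(2.81−1) ≈ 127.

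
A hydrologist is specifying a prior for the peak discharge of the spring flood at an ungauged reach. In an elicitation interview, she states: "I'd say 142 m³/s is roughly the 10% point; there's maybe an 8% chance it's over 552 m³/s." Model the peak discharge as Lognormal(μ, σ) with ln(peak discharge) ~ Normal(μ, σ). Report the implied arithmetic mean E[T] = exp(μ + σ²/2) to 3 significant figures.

E[T] ≈ 308 m³/s

If T ~ Lognormal(μ,σ) then ln T ~ Normal(μ,σ), so the p-quantile of ln T is μ + z_p·σ.
ln(142) = 4.956 and ln(552) = 6.314; z_{0.1} = -1.282, z_{0.92} = 1.405.
σ = (6.314 − 4.956)/(1.405 − (-1.282)) = 0.505.
μ = 4.956 − (-1.282)·0.505 = 5.603.
E[T] = exp(μ + σ²/2) = exp(5.603 + 0.1277) = 308 m³/s.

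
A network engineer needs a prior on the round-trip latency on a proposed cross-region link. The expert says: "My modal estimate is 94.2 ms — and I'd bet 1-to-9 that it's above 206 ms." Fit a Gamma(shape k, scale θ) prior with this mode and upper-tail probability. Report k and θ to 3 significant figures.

k ≈ 4.14, θ ≈ 30

Gamma(k,θ) with k>1 has mode (k−1)θ, so θ = 94.2/(k−1).
Need P(X < 206) = 0.9 with θ tied to k this way. Start at k = 2, θ = 94.2: P(X<206) ≈ 0.642.
Too low — raise k to concentrate. Iterating converges to k ≈ 4.14.
Then θ = 94.2/(4.14−1) ≈ 30.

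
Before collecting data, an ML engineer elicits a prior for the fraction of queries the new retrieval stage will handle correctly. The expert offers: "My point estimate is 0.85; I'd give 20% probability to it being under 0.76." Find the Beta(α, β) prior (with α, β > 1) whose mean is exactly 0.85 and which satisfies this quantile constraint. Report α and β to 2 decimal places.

α ≈ 6.97, β ≈ 1.23

With mean 0.85 fixed, write α = 0.85s, β = 0.15s where s = α+β.
Need P(θ < 0.76) = 0.2 under Beta(0.85s, 0.15s). Normal approximation: (q−m)/√(m(1−m)/s) ≈ z_{0.2} = -0.842, so s ≈ 0.85·0.15·(-0.842)²/(0.76−0.85)² = 11.1.
At s = 11.1: P(θ<0.76) ≈ 0.180. Adjusting to match 0.2 gives s ≈ 8.20.
So α = 0.85·8.20 ≈ 6.97, β = 0.15·8.20 ≈ 1.23.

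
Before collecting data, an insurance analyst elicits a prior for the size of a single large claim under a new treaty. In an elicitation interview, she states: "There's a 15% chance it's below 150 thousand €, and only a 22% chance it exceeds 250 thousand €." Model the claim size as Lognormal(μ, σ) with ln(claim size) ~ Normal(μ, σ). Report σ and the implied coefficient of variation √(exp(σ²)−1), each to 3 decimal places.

If T ~ Lognormal(μ,σ) then ln T ~ Normal(μ,σ), so the p-quantile of ln T is μ + z_p·σ.
ln(150) = 5.011 and ln(250) = 5.521; z_{0.15} = -1.036, z_{0.78} = 0.7722.
σ = (5.521 − 5.011)/(0.7722 − (-1.036)) = 0.282.
μ = 5.011 − (-1.036)·0.282 = 5.303.
CV = √(exp(σ²)−1) = √(exp(0.0798)−1) = 0.288.

σ ≈ 0.282, CV ≈ 0.288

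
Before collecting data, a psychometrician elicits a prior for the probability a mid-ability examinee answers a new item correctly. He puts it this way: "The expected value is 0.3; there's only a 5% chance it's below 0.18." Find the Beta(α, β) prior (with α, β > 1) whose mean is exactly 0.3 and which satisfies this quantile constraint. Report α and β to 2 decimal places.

With mean 0.3 fixed, write α = 0.3s, β = 0.7s where s = α+β.
Need P(θ < 0.18) = 0.05 under Beta(0.3s, 0.7s). Normal approximation: (q−m)/√(m(1−m)/s) ≈ z_{0.05} = -1.64, so s ≈ 0.3·0.7·(-1.64)²/(0.18−0.3)² = 39.5.
At s = 39.5: P(θ<0.18) ≈ 0.038. Adjusting to match 0.05 gives s ≈ 34.32.
So α = 0.3·34.32 ≈ 10.30, β = 0.7·34.32 ≈ 24.02.

α ≈ 10.30, β ≈ 24.02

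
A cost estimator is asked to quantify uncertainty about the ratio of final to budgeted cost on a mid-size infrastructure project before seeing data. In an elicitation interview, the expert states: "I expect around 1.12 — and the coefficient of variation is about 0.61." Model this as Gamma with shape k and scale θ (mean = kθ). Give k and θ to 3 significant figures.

For Gamma(k, scale θ): mean = kθ, variance = kθ², so CV = 1/√k.
CV = 0.61, hence k = 1/CV² = 2.69.
Then θ = mean/k = 1.12/2.69 = 0.417.

k ≈ 2.69, θ ≈ 0.417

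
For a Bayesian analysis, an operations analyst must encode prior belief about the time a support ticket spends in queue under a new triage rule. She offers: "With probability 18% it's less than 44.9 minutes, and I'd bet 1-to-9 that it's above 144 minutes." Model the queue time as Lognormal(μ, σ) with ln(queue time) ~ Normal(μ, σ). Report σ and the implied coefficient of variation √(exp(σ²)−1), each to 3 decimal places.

σ ≈ 0.530, CV ≈ 0.570

If T ~ Lognormal(μ,σ) then ln T ~ Normal(μ,σ), so the p-quantile of ln T is μ + z_p·σ.
ln(44.9) = 3.804 and ln(144) = 4.97; z_{0.18} = -0.9154, z_{0.9} = 1.282.
σ = (4.97 − 3.804)/(1.282 − (-0.9154)) = 0.530.
μ = 3.804 − (-0.9154)·0.530 = 4.290.
CV = √(exp(σ²)−1) = √(exp(0.2814)−1) = 0.570.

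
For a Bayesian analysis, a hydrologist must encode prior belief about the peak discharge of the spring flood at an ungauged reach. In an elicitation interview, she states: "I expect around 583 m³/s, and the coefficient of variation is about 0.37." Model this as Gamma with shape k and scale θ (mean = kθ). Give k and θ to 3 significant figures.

k ≈ 7.3, θ ≈ 79.8

For Gamma(k, scale θ): mean = kθ, variance = kθ², so CV = 1/√k.
CV = 0.37, hence k = 1/CV² = 7.3.
Then θ = mean/k = 583/7.3 = 79.8.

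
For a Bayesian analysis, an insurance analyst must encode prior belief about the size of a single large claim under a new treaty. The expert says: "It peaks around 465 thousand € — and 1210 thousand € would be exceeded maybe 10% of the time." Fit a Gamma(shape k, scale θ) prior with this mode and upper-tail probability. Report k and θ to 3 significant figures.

Gamma(k,θ) with k>1 has mode (k−1)θ, so θ = 465/(k−1).
Need P(X < 1210) = 0.9 with θ tied to k this way. Start at k = 2, θ = 465: P(X<1210) ≈ 0.733.
Too low — raise k to concentrate. Iterating converges to k ≈ 3.1.
Then θ = 465/(3.1−1) ≈ 222.

k ≈ 3.1, θ ≈ 222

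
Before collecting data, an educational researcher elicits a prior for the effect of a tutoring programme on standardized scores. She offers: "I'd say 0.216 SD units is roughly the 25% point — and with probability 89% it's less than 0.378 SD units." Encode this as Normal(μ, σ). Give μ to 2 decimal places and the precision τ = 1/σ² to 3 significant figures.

μ = 0.27, τ = 138

For Normal(μ,σ), the p-quantile is μ + z_p·σ. Here z_{0.25} = -0.6745, z_{0.89} = 1.227.
So 0.216 = μ − 0.6745σ and 0.378 = μ + 1.227σ.
Subtracting: σ = (0.378 − 0.216)/(1.227 − (-0.6745)) = 0.09.
Then μ = 0.216 − (-0.6745)·0.09 = 0.27.
Precision τ = 1/σ² = 1/0.08522² = 138.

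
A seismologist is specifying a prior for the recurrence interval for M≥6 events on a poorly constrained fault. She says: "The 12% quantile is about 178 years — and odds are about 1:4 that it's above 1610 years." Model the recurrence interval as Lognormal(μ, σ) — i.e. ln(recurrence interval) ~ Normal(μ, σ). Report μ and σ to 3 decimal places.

If T ~ Lognormal(μ,σ) then ln T ~ Normal(μ,σ), so the p-quantile of ln T is μ + z_p·σ.
ln(178) = 5.182 and ln(1610) = 7.384; z_{0.12} = -1.175, z_{0.8} = 0.8416.
σ = (7.384 − 5.182)/(0.8416 − (-1.175)) = 1.092.
μ = 5.182 − (-1.175)·1.092 = 6.465.

μ ≈ 6.465, σ ≈ 1.092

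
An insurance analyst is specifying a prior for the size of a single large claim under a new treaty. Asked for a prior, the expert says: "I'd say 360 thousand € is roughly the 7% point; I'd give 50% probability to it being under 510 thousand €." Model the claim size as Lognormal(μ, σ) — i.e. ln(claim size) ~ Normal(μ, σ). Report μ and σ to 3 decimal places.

If T ~ Lognormal(μ,σ) then ln T ~ Normal(μ,σ), so the p-quantile of ln T is μ + z_p·σ.
ln(360) = 5.886 and ln(510) = 6.234; z_{0.07} = -1.476, z_{0.5} = 0.
σ = (6.234 − 5.886)/(0 − (-1.476)) = 0.236.
μ = 5.886 − (-1.476)·0.236 = 6.234.

μ ≈ 6.234, σ ≈ 0.236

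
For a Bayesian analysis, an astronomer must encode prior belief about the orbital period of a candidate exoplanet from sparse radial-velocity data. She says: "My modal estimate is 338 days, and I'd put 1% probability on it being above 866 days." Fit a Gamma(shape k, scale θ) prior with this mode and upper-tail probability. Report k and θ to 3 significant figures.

Gamma(k,θ) with k>1 has mode (k−1)θ, so θ = 338/(k−1).
Need P(X < 866) = 0.99 with θ tied to k this way. Start at k = 2, θ = 338: P(X<866) ≈ 0.725.
Too low — raise k to concentrate. Iterating converges to k ≈ 6.27.
Then θ = 338/(6.27−1) ≈ 64.1.

k ≈ 6.27, θ ≈ 64.1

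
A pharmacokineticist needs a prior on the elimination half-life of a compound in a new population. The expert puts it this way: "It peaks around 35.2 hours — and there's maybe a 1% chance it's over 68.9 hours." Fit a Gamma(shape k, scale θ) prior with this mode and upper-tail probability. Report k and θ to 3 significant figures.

k ≈ 11.9, θ ≈ 3.22

Gamma(k,θ) with k>1 has mode (k−1)θ, so θ = 35.2/(k−1).
Need P(X < 68.9) = 0.99 with θ tied to k this way. Start at k = 2, θ = 35.2: P(X<68.9) ≈ 0.582.
Too low — raise k to concentrate. Iterating converges to k ≈ 11.9.
Then θ = 35.2/(11.9−1) ≈ 3.22.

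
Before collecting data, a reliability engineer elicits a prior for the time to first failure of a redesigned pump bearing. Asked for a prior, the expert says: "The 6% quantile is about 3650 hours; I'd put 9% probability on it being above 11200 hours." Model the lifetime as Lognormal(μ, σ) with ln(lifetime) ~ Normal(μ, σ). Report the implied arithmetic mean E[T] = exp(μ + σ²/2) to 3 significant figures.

E[T] ≈ 7180 hours

If T ~ Lognormal(μ,σ) then ln T ~ Normal(μ,σ), so the p-quantile of ln T is μ + z_p·σ.
ln(3650) = 8.202 and ln(11200) = 9.324; z_{0.06} = -1.555, z_{0.91} = 1.341.
σ = (9.324 − 8.202)/(1.341 − (-1.555)) = 0.387.
μ = 8.202 − (-1.555)·0.387 = 8.805.
E[T] = exp(μ + σ²/2) = exp(8.805 + 0.0750) = 7180 hours.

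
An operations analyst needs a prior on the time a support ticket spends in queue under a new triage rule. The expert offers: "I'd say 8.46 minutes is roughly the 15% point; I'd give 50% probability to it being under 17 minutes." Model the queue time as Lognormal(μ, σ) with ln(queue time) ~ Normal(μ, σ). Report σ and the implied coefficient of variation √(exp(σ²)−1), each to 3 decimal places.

σ ≈ 0.673, CV ≈ 0.757

If T ~ Lognormal(μ,σ) then ln T ~ Normal(μ,σ), so the p-quantile of ln T is μ + z_p·σ.
ln(8.46) = 2.135 and ln(17) = 2.833; z_{0.15} = -1.036, z_{0.5} = 0.
σ = (2.833 − 2.135)/(0 − (-1.036)) = 0.673.
μ = 2.135 − (-1.036)·0.673 = 2.833.
CV = √(exp(σ²)−1) = √(exp(0.4534)−1) = 0.757.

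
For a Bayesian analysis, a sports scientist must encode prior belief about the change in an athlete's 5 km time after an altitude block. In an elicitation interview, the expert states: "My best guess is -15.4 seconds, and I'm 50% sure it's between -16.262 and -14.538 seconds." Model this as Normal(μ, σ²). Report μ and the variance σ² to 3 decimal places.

μ = -15.400, σ² = 1.633

A symmetric 50% interval runs μ ± z·σ with z = 0.6745.
Half-width = 0.862, so σ = 0.862/0.6745 = 1.2780 and σ² = 1.633.
μ is the stated best guess, -15.400.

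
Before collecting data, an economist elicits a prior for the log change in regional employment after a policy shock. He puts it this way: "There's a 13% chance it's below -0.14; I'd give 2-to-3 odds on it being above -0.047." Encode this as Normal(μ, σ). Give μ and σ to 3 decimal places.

μ = -0.064, σ = 0.067

The p-quantile of Normal(μ,σ) is μ + z_p·σ, with z_{0.13} = -1.126 and z_{0.6} = 0.2533.
Eliminate σ: μ = (z₂·x₁ − z₁·x₂)/(z₂ − z₁) = (0.2533·-0.14 − (-1.126)·-0.047)/1.38 = -0.064.
Then σ = (x₂ − x₁)/(z₂ − z₁) = (-0.047 − -0.14)/1.38 = 0.067.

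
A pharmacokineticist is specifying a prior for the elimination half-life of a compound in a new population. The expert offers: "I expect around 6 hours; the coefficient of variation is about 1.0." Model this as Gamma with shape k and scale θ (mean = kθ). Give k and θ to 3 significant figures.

For Gamma(k, scale θ): mean = kθ, variance = kθ², so CV = 1/√k.
CV = 1.0, hence k = 1/CV² = 1.
Then θ = mean/k = 6/1 = 6.

k ≈ 1, θ ≈ 6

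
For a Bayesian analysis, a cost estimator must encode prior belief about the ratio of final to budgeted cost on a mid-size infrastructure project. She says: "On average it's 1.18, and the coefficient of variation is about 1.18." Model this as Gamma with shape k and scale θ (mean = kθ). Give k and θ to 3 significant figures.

k ≈ 0.718, θ ≈ 1.64

For Gamma(k, scale θ): mean = kθ, variance = kθ², so CV = 1/√k.
CV = 1.18, hence k = 1/CV² = 0.718.
Then θ = mean/k = 1.18/0.718 = 1.64.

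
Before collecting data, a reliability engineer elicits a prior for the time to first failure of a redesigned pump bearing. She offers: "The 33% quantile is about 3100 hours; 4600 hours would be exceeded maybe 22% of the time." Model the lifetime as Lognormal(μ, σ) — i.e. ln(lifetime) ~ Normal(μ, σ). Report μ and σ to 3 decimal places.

If T ~ Lognormal(μ,σ) then ln T ~ Normal(μ,σ), so the p-quantile of ln T is μ + z_p·σ.
ln(3100) = 8.039 and ln(4600) = 8.434; z_{0.33} = -0.4399, z_{0.78} = 0.7722.
σ = (8.434 − 8.039)/(0.7722 − (-0.4399)) = 0.326.
μ = 8.039 − (-0.4399)·0.326 = 8.182.

μ ≈ 8.182, σ ≈ 0.326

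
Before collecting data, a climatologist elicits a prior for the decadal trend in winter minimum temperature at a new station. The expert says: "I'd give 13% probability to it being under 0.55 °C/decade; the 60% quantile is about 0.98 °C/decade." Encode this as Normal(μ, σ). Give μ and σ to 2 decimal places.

μ = 0.90, σ = 0.31

The p-quantile of Normal(μ,σ) is μ + z_p·σ, with z_{0.13} = -1.126 and z_{0.6} = 0.2533.
Eliminate σ: μ = (z₂·x₁ − z₁·x₂)/(z₂ − z₁) = (0.2533·0.55 − (-1.126)·0.98)/1.38 = 0.90.
Then σ = (x₂ − x₁)/(z₂ − z₁) = (0.98 − 0.55)/1.38 = 0.31.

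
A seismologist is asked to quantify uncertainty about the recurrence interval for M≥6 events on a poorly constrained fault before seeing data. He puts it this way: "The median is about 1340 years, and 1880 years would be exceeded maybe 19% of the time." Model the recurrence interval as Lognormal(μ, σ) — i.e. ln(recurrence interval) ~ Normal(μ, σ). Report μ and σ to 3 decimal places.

If T ~ Lognormal(μ,σ) then ln T ~ Normal(μ,σ), so the p-quantile of ln T is μ + z_p·σ.
ln(1340) = 7.2 and ln(1880) = 7.539; z_{0.5} = 0, z_{0.81} = 0.8779.
σ = (7.539 − 7.2)/(0.8779 − (0)) = 0.386.
μ = 7.2 − (0)·0.386 = 7.200.

μ ≈ 7.200, σ ≈ 0.386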